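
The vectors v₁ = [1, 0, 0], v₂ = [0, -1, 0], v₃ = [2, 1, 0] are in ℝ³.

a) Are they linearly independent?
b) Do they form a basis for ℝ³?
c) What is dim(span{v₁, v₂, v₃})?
Not independent, not a basis, dim(span) = 2

Check whether v₃ can be written as a linear combination of v₁ and v₂.
v₃ = (2)·v₁ + (-1)·v₂ = [2, 1, 0], so the three vectors are linearly dependent.
Thus they do not form a basis for ℝ³, and dim(span{v₁, v₂, v₃}) = 2 (spanned by v₁ and v₂).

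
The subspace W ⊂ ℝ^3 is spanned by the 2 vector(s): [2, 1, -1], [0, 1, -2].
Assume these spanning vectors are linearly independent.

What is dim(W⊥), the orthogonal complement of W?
dim(W⊥) = 1

For any subspace W of ℝ^n, dim(W) + dim(W⊥) = n (the whole-space dimension).
Here the given 2 vectors are linearly independent, so dim(W) = 2.
Thus dim(W⊥) = n - dim(W) = 3 - 2 = 1.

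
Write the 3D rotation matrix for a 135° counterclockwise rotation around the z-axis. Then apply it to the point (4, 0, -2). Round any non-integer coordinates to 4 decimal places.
R = [[-√2/2, -√2/2, 0], [√2/2, -√2/2, 0], [0, 0, 1]]; R·(4, 0, -2) = (-2.8284, 2.8284, -2.0000)

Rotation matrix for 135° around z-axis:
cos(135°) = -√2/2, sin(135°) = √2/2
R = [[-√2/2, -√2/2, 0], [√2/2, -√2/2, 0], [0, 0, 1]]
Apply to (4, 0, -2): R·[4, 0, -2]ᵀ = (-2.8284, 2.8284, -2.0000)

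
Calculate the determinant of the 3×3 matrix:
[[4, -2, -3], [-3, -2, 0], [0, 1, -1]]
23

Expansion along first row:
det = 4·det([[-2,0],[1,-1]]) - -2·det([[-3,0],[0,-1]]) + -3·det([[-3,-2],[0,1]])
    = 4·(-2·-1 - 0·1) - -2·(-3·-1 - 0·0) + -3·(-3·1 - -2·0)
    = 4·2 - -2·3 + -3·-3
    = 8 + 6 + 9 = 23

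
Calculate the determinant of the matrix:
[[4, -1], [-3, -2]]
-11

For a 2×2 matrix [[a, b], [c, d]], det = ad - bc
det = (4)(-2) - (-1)(-3) = -8 - 3 = -11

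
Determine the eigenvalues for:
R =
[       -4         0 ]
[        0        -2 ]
λ = -4, -2

Solve det(R - λI) = 0. For a 2×2 matrix the characteristic equation is λ² - (trace)λ + det = 0.
trace(R) = a + d = -4 - 2 = -6.
det(R) = a*d - b*c = (-4)*(-2) - (0)*(0) = 8 - 0 = 8.
Characteristic equation: λ² - (-6)λ + (8) = 0.
Discriminant = (-6)² - 4*(8) = 36 - 32 = 4.
λ = (-6 ± √4) / 2 = (-6 ± 2) / 2 = -4, -2.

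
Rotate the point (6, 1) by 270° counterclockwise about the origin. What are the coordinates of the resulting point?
(1, -6)

Rotation matrix R(θ) = [[cos θ, -sin θ], [sin θ, cos θ]]; for θ = 270°:
R = [[0, 1], [-1, 0]]
Result: R × [6, 1]ᵀ = [0·6 + (1)·1, -1·6 + (0)·1]ᵀ = (1, -6)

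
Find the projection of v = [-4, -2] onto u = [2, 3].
[-28/13, -42/13]

The projection of v onto u is proj_u(v) = ((v·u) / (u·u)) · u.
v·u = (-4)*(2) + (-2)*(3) = -14.
u·u = (2)*(2) + (3)*(3) = 13.
coefficient = -14 / 13 = -14/13.
proj_u(v) = -14/13 · [2, 3] = [-28/13, -42/13].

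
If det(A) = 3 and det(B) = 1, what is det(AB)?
3

Use the multiplicative property of determinants: det(AB) = det(A)*det(B).
det(AB) = (3)*(1) = 3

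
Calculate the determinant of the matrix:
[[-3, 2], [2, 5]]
-19

For a 2×2 matrix [[a, b], [c, d]], det = ad - bc
det = (-3)(5) - (2)(2) = -15 - 4 = -19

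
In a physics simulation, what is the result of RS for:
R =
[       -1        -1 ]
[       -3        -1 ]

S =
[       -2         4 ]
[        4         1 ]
RS =
[       -2        -5 ]
[        2       -13 ]

Matrix multiplication: (RS)[i][j] = sum over k of R[i][k] * S[k][j].
  (RS)[0][0] = (-1)*(-2) + (-1)*(4) = -2
  (RS)[0][1] = (-1)*(4) + (-1)*(1) = -5
  (RS)[1][0] = (-3)*(-2) + (-1)*(4) = 2
  (RS)[1][1] = (-3)*(4) + (-1)*(1) = -13
RS =
[       -2        -5 ]
[        2       -13 ]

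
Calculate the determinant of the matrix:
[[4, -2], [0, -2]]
-8

For a 2×2 matrix [[a, b], [c, d]], det = ad - bc
det = (4)(-2) - (-2)(0) = -8 - 0 = -8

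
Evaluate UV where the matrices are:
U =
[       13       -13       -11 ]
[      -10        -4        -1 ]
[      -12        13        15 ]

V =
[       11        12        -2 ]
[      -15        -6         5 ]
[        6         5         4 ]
UV =
[      272       179      -135 ]
[      -56      -101        -4 ]
[     -237      -147       149 ]

Matrix multiplication: (UV)[i][j] = sum over k of U[i][k] * V[k][j].
  (UV)[0][0] = (13)*(11) + (-13)*(-15) + (-11)*(6) = 272
  (UV)[0][1] = (13)*(12) + (-13)*(-6) + (-11)*(5) = 179
  (UV)[0][2] = (13)*(-2) + (-13)*(5) + (-11)*(4) = -135
  (UV)[1][0] = (-10)*(11) + (-4)*(-15) + (-1)*(6) = -56
  (UV)[1][1] = (-10)*(12) + (-4)*(-6) + (-1)*(5) = -101
  (UV)[1][2] = (-10)*(-2) + (-4)*(5) + (-1)*(4) = -4
  (UV)[2][0] = (-12)*(11) + (13)*(-15) + (15)*(6) = -237
  (UV)[2][1] = (-12)*(12) + (13)*(-6) + (15)*(5) = -147
  (UV)[2][2] = (-12)*(-2) + (13)*(5) + (15)*(4) = 149
UV =
[      272       179      -135 ]
[      -56      -101        -4 ]
[     -237      -147       149 ]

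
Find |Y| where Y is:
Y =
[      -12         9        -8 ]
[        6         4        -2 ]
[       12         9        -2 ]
det(Y) = -276

Expand along row 0 (cofactor expansion): det(Y) = a*(e*i - f*h) - b*(d*i - f*g) + c*(d*h - e*g), where the 3×3 is [[a, b, c], [d, e, f], [g, h, i]].
Minor M_00 = (4)*(-2) - (-2)*(9) = -8 + 18 = 10.
Minor M_01 = (6)*(-2) - (-2)*(12) = -12 + 24 = 12.
Minor M_02 = (6)*(9) - (4)*(12) = 54 - 48 = 6.
det(Y) = (-12)*(10) - (9)*(12) + (-8)*(6) = -120 - 108 - 48 = -276.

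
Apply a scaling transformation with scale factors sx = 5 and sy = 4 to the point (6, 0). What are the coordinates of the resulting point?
(30, 0)

Scaling matrix:
[[5, 0], [0, 4]]
Result: (6 × 5, 0 × 4) = (30, 0)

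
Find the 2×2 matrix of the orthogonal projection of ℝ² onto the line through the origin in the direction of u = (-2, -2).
[[1/2, 1/2], [1/2, 1/2]]

The orthogonal projection onto the line spanned by a nonzero vector u = (a, b) has matrix P = (u uᵀ) / (uᵀ u) = (1/(a² + b²)) · [[a², ab], [ab, b²]].
Here u = (-2, -2), so a² + b² = 4 + 4 = 8.
P = (1/8) · [[4, 4], [4, 4]] = [[1/2, 1/2], [1/2, 1/2]].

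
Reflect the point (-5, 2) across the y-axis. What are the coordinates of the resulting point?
(5, 2)

Reflection across y-axis: (-5, 2) → (5, 2)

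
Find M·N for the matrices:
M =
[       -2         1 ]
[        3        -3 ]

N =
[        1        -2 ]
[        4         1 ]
MN =
[        2         5 ]
[       -9        -9 ]

Matrix multiplication: (MN)[i][j] = sum over k of M[i][k] * N[k][j].
  (MN)[0][0] = (-2)*(1) + (1)*(4) = 2
  (MN)[0][1] = (-2)*(-2) + (1)*(1) = 5
  (MN)[1][0] = (3)*(1) + (-3)*(4) = -9
  (MN)[1][1] = (3)*(-2) + (-3)*(1) = -9
MN =
[        2         5 ]
[       -9        -9 ]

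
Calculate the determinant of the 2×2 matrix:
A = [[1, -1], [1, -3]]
-2

For A = [[a, b], [c, d]], det(A) = a*d - b*c.
det(A) = (1)*(-3) - (-1)*(1) = -3 - -1 = -2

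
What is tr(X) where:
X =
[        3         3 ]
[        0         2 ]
tr(X) = 3 + 2 = 5

The trace of a square matrix is the sum of its diagonal entries.
Diagonal entries of X: X[0][0] = 3, X[1][1] = 2.
tr(X) = 3 + 2 = 5.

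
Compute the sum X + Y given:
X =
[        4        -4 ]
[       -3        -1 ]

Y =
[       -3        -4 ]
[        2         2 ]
X + Y =
[        1        -8 ]
[       -1         1 ]

Matrix addition is elementwise: (X+Y)[i][j] = X[i][j] + Y[i][j].
  (X+Y)[0][0] = (4) + (-3) = 1
  (X+Y)[0][1] = (-4) + (-4) = -8
  (X+Y)[1][0] = (-3) + (2) = -1
  (X+Y)[1][1] = (-1) + (2) = 1
X + Y =
[        1        -8 ]
[       -1         1 ]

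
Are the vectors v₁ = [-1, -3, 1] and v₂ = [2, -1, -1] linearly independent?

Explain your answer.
Yes, linearly independent

Two vectors are linearly dependent iff one is a scalar multiple of the other.
No single scalar k satisfies v₂ = k·v₁ (the ratios of corresponding entries disagree), so v₁ and v₂ are linearly independent.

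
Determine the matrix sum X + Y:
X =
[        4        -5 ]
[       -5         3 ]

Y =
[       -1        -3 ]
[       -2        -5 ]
X + Y =
[        3        -8 ]
[       -7        -2 ]

Matrix addition is elementwise: (X+Y)[i][j] = X[i][j] + Y[i][j].
  (X+Y)[0][0] = (4) + (-1) = 3
  (X+Y)[0][1] = (-5) + (-3) = -8
  (X+Y)[1][0] = (-5) + (-2) = -7
  (X+Y)[1][1] = (3) + (-5) = -2
X + Y =
[        3        -8 ]
[       -7        -2 ]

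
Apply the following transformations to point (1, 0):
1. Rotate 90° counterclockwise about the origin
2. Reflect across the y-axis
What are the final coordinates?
(0, 1)

Step 1: Rotate 90° → (0, 1)
Step 2: Reflect across the y-axis → (0, 1)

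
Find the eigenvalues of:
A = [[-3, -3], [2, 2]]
λ = -1, 0

Solve det(A - λI) = 0. For a 2×2 matrix this is λ² - (trace)λ + det = 0.
trace(A) = -3 + 2 = -1.
det(A) = (-3)*(2) - (-3)*(2) = -6 + 6 = 0.
Characteristic equation: λ² - (-1)λ + (0) = 0.
Discriminant: (-1)² - 4*(0) = 1 - 0 = 1.
Roots: λ = (-1 ± √1) / 2 = -1, 0.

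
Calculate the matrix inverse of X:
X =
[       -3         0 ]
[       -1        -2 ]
det(X) = 6
X⁻¹ =
[     -1/3         0 ]
[      1/6      -1/2 ]

For a 2×2 matrix X = [[a, b], [c, d]] with det(X) ≠ 0, X⁻¹ = (1/det(X)) * [[d, -b], [-c, a]].
det(X) = (-3)*(-2) - (0)*(-1) = 6 - 0 = 6.
X⁻¹ = (1/6) * [[-2, 0], [1, -3]].
Dividing each entry by 6 and reducing:
X⁻¹ =
[     -1/3         0 ]
[      1/6      -1/2 ]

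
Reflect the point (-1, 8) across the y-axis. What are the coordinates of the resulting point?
(1, 8)

Reflection across y-axis: (-1, 8) → (1, 8)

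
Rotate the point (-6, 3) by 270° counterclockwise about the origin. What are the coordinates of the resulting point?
(3, 6)

Rotation matrix R(θ) = [[cos θ, -sin θ], [sin θ, cos θ]]; for θ = 270°:
R = [[0, 1], [-1, 0]]
Result: R × [-6, 3]ᵀ = [0·-6 + (1)·3, -1·-6 + (0)·3]ᵀ = (3, 6)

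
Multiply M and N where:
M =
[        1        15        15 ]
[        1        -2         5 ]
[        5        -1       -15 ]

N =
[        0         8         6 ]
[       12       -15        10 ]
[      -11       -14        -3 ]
MN =
[       15      -427       111 ]
[      -79       -32       -29 ]
[      153       265        65 ]

Matrix multiplication: (MN)[i][j] = sum over k of M[i][k] * N[k][j].
  (MN)[0][0] = (1)*(0) + (15)*(12) + (15)*(-11) = 15
  (MN)[0][1] = (1)*(8) + (15)*(-15) + (15)*(-14) = -427
  (MN)[0][2] = (1)*(6) + (15)*(10) + (15)*(-3) = 111
  (MN)[1][0] = (1)*(0) + (-2)*(12) + (5)*(-11) = -79
  (MN)[1][1] = (1)*(8) + (-2)*(-15) + (5)*(-14) = -32
  (MN)[1][2] = (1)*(6) + (-2)*(10) + (5)*(-3) = -29
  (MN)[2][0] = (5)*(0) + (-1)*(12) + (-15)*(-11) = 153
  (MN)[2][1] = (5)*(8) + (-1)*(-15) + (-15)*(-14) = 265
  (MN)[2][2] = (5)*(6) + (-1)*(10) + (-15)*(-3) = 65
MN =
[       15      -427       111 ]
[      -79       -32       -29 ]
[      153       265        65 ]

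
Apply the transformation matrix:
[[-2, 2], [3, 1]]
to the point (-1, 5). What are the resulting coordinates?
(12, 2)

Matrix multiplication:
[[-2, 2], [3, 1]] × [-1, 5]ᵀ
= [-2×-1 + 2×5, 3×-1 + 1×5]ᵀ
= [12.0000, 2.0000]ᵀ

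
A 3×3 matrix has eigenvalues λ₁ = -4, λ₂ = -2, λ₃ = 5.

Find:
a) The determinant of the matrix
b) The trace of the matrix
det = 40, trace = -1

Two standard eigenvalue identities:
- det(A) equals the product of the eigenvalues (counted with multiplicity).
- trace(A) equals the sum of the eigenvalues.
det(A) = (-4)*(-2)*(5) = 40.
trace(A) = -4 - 2 + 5 = -1.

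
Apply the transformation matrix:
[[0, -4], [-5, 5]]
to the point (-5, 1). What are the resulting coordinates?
(-4, 30)

Matrix multiplication:
[[0, -4], [-5, 5]] × [-5, 1]ᵀ
= [0×-5 + -4×1, -5×-5 + 5×1]ᵀ
= [-4.0000, 30.0000]ᵀ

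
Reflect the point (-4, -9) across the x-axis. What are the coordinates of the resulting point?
(-4, 9)

Reflection across x-axis: (-4, -9) → (-4, 9)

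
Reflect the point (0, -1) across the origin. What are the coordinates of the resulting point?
(0, 1)

Reflection across origin: (0, -1) → (0, 1)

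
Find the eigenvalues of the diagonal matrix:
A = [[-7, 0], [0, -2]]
λ₁ = -7, λ₂ = -2

The characteristic polynomial of A is det(A - λI) = (-7 - λ)(-2 - λ) = 0.
The roots are λ = -7 and λ = -2, so the eigenvalues are the diagonal entries.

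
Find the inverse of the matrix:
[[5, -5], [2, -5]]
[[1/3, -1/3], [2/15, -1/3]]

For [[a,b],[c,d]], inverse = (1/det)·[[d,-b],[-c,a]]
det = 5·-5 - -5·2 = -15
Inverse = (1/-15)·[[-5, 5], [-2, 5]]
        = [[1/3, -1/3], [2/15, -1/3]]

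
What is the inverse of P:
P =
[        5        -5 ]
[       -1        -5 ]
det(P) = -30
P⁻¹ =
[      1/6      -1/6 ]
[    -1/30      -1/6 ]

For a 2×2 matrix P = [[a, b], [c, d]] with det(P) ≠ 0, P⁻¹ = (1/det(P)) * [[d, -b], [-c, a]].
det(P) = (5)*(-5) - (-5)*(-1) = -25 - 5 = -30.
P⁻¹ = (1/-30) * [[-5, 5], [1, 5]].
Dividing each entry by -30 and reducing:
P⁻¹ =
[      1/6      -1/6 ]
[    -1/30      -1/6 ]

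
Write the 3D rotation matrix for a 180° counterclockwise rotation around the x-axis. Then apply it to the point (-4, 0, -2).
R = [[1, 0, 0], [0, -1, 0], [0, 0, -1]]; R·(-4, 0, -2) = (-4, 0, 2)

Rotation matrix for 180° around x-axis:
cos(180°) = -1, sin(180°) = 0
R = [[1, 0, 0], [0, -1, 0], [0, 0, -1]]
Apply to (-4, 0, -2): R·[-4, 0, -2]ᵀ = (-4, 0, 2)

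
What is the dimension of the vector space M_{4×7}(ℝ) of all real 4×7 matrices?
Dimension = 28

A real 4×7 matrix is determined by its 4·7 = 28 independent entries.
A standard basis is {E_ij : 1 ≤ i ≤ 4, 1 ≤ j ≤ 7}, where E_ij has a 1 in position (i, j) and 0 elsewhere — there are 28 such matrices, and they are linearly independent and span M_{4×7}(ℝ).
Therefore dim(M_{4×7}(ℝ)) = 28.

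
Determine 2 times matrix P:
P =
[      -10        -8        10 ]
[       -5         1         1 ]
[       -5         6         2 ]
2P =
[      -20       -16        20 ]
[      -10         2         2 ]
[      -10        12         4 ]

Scalar multiplication is elementwise: (2P)[i][j] = 2 * P[i][j].
  (2P)[0][0] = 2 * (-10) = -20
  (2P)[0][1] = 2 * (-8) = -16
  (2P)[0][2] = 2 * (10) = 20
  (2P)[1][0] = 2 * (-5) = -10
  (2P)[1][1] = 2 * (1) = 2
  (2P)[1][2] = 2 * (1) = 2
  (2P)[2][0] = 2 * (-5) = -10
  (2P)[2][1] = 2 * (6) = 12
  (2P)[2][2] = 2 * (2) = 4
2P =
[      -20       -16        20 ]
[      -10         2         2 ]
[      -10        12         4 ]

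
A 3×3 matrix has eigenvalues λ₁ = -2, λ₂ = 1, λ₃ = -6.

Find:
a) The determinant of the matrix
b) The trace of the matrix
det = 12, trace = -7

Two standard eigenvalue identities:
- det(A) equals the product of the eigenvalues (counted with multiplicity).
- trace(A) equals the sum of the eigenvalues.
det(A) = (-2)*(1)*(-6) = 12.
trace(A) = -2 + 1 - 6 = -7.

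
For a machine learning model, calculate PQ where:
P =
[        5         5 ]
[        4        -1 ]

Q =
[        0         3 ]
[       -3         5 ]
PQ =
[      -15        40 ]
[        3         7 ]

Matrix multiplication: (PQ)[i][j] = sum over k of P[i][k] * Q[k][j].
  (PQ)[0][0] = (5)*(0) + (5)*(-3) = -15
  (PQ)[0][1] = (5)*(3) + (5)*(5) = 40
  (PQ)[1][0] = (4)*(0) + (-1)*(-3) = 3
  (PQ)[1][1] = (4)*(3) + (-1)*(5) = 7
PQ =
[      -15        40 ]
[        3         7 ]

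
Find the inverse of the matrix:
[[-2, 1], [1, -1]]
[[-1, -1], [-1, -2]]

For [[a,b],[c,d]], inverse = (1/det)·[[d,-b],[-c,a]]
det = -2·-1 - 1·1 = 1
Inverse = (1/1)·[[-1, -1], [-1, -2]]
        = [[-1, -1], [-1, -2]]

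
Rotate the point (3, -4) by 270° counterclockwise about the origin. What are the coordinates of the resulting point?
(-4, -3)

Rotation matrix R(θ) = [[cos θ, -sin θ], [sin θ, cos θ]]; for θ = 270°:
R = [[0, 1], [-1, 0]]
Result: R × [3, -4]ᵀ = [0·3 + (1)·-4, -1·3 + (0)·-4]ᵀ = (-4, -3)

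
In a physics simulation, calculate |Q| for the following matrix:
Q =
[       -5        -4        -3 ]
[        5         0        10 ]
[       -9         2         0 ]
det(Q) = 430

Expand along row 0 (cofactor expansion): det(Q) = a*(e*i - f*h) - b*(d*i - f*g) + c*(d*h - e*g), where the 3×3 is [[a, b, c], [d, e, f], [g, h, i]].
Minor M_00 = (0)*(0) - (10)*(2) = 0 - 20 = -20.
Minor M_01 = (5)*(0) - (10)*(-9) = 0 + 90 = 90.
Minor M_02 = (5)*(2) - (0)*(-9) = 10 - 0 = 10.
det(Q) = (-5)*(-20) - (-4)*(90) + (-3)*(10) = 100 + 360 - 30 = 430.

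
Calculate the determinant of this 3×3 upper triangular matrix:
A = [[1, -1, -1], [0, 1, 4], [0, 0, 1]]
1

The determinant of a triangular matrix is the product of its diagonal entries (the off-diagonal entries above the diagonal do not affect it).
det(A) = (1) * (1) * (1) = 1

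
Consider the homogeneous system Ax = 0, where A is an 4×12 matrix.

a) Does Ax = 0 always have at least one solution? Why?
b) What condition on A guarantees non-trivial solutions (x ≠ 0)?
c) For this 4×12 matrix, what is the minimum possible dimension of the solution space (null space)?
a) Yes, x = 0 is always a solution. b) When A has linearly dependent columns (rank < n). c) Minimum nullity = 8.

a) x = 0 satisfies A·0 = 0, so the zero vector is always a solution.
b) Non-trivial solutions exist iff the columns of A are linearly dependent, equivalently rank(A) < n (the number of columns).
c) By rank-nullity, rank(A) + nullity(A) = n = 12. Since A has only 4 rows, rank(A) ≤ 4, so nullity(A) ≥ 12 - 4 = 8.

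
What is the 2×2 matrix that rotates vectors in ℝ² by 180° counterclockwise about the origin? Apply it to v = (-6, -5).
R = [[-1, 0], [0, -1]]; R·v = (6, 5)

A counterclockwise rotation by angle θ in ℝ² has matrix R(θ) = [[cos θ, -sin θ], [sin θ, cos θ]].
For θ = 180°: cos θ = -1, sin θ = 0.
R(180°) = [[-1, 0], [0, -1]].
R·v = [-1·-6 + (0)·-5, 0·-6 + -1·-5] = (6, 5).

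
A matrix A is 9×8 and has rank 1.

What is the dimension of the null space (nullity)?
7

The rank-nullity theorem for an m×n matrix states:
rank(A) + nullity(A) = n (the number of columns).
Here n = 8 and rank(A) = 1, so nullity(A) = 8 - 1 = 7.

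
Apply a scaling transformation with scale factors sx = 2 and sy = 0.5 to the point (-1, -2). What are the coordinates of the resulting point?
(-2, -1.0)

Scaling matrix:
[[2, 0], [0, 0.50]]
Result: (-1 × 2, -2 × 0.5) = (-2, -1.0)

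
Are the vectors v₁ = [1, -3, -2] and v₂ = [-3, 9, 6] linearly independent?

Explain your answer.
No, linearly dependent (v₂ = -3·v₁)

Check whether there is a scalar k with v₂ = k·v₁.
Comparing components, k = -3 satisfies -3·[1, -3, -2] = [-3, 9, 6].
Since v₂ is a scalar multiple of v₁, the two vectors are linearly dependent.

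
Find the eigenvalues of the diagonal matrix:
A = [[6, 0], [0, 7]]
λ₁ = 6, λ₂ = 7

The characteristic polynomial of A is det(A - λI) = (6 - λ)(7 - λ) = 0.
The roots are λ = 6 and λ = 7, so the eigenvalues are the diagonal entries.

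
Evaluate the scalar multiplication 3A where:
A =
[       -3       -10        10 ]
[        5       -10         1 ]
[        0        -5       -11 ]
3A =
[       -9       -30        30 ]
[       15       -30         3 ]
[        0       -15       -33 ]

Scalar multiplication is elementwise: (3A)[i][j] = 3 * A[i][j].
  (3A)[0][0] = 3 * (-3) = -9
  (3A)[0][1] = 3 * (-10) = -30
  (3A)[0][2] = 3 * (10) = 30
  (3A)[1][0] = 3 * (5) = 15
  (3A)[1][1] = 3 * (-10) = -30
  (3A)[1][2] = 3 * (1) = 3
  (3A)[2][0] = 3 * (0) = 0
  (3A)[2][1] = 3 * (-5) = -15
  (3A)[2][2] = 3 * (-11) = -33
3A =
[       -9       -30        30 ]
[       15       -30         3 ]
[        0       -15       -33 ]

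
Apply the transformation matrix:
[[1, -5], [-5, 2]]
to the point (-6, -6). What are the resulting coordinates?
(24, 18)

Matrix multiplication:
[[1, -5], [-5, 2]] × [-6, -6]ᵀ
= [1×-6 + -5×-6, -5×-6 + 2×-6]ᵀ
= [24.0000, 18.0000]ᵀ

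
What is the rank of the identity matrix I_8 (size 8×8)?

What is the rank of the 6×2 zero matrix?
rank(I_8) = 8, rank(0) = 0

The identity I_8 has 8 columns that are the standard basis vectors e_1, …, e_8. These are linearly independent, so all 8 columns are pivots and rank(I_8) = 8.
The 6×2 zero matrix has every entry zero, so every row is the zero row and there are no pivots; rank(0) = 0.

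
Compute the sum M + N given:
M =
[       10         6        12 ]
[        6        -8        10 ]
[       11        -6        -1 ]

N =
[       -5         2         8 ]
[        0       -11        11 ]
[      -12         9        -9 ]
M + N =
[        5         8        20 ]
[        6       -19        21 ]
[       -1         3       -10 ]

Matrix addition is elementwise: (M+N)[i][j] = M[i][j] + N[i][j].
  (M+N)[0][0] = (10) + (-5) = 5
  (M+N)[0][1] = (6) + (2) = 8
  (M+N)[0][2] = (12) + (8) = 20
  (M+N)[1][0] = (6) + (0) = 6
  (M+N)[1][1] = (-8) + (-11) = -19
  (M+N)[1][2] = (10) + (11) = 21
  (M+N)[2][0] = (11) + (-12) = -1
  (M+N)[2][1] = (-6) + (9) = 3
  (M+N)[2][2] = (-1) + (-9) = -10
M + N =
[        5         8        20 ]
[        6       -19        21 ]
[       -1         3       -10 ]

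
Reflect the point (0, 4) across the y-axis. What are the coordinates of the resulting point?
(0, 4)

Reflection across y-axis: (0, 4) → (0, 4)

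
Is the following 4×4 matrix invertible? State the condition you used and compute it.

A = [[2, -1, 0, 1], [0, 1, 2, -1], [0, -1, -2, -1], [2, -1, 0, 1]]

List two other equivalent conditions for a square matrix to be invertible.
No, not invertible; det(A) = 0 (two rows are equal, so the rows are linearly dependent). Equivalent conditions (failing for this A): rank(A) < 4; Ax = 0 has non-trivial solutions; 0 is an eigenvalue; the columns are linearly dependent.

To check invertibility, compute det(A).
In this matrix, row 0 and the last row are identical, so one row is a scalar multiple of another and the rows are linearly dependent.
A matrix with linearly dependent rows has det = 0 and is not invertible.
Equivalent failed conditions:
- rank(A) < 4.
- Ax = 0 has non-trivial solutions.
- 0 is an eigenvalue.
- The columns are linearly dependent.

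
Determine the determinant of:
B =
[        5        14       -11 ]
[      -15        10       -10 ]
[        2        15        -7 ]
det(B) = 1345

Expand along row 0 (cofactor expansion): det(B) = a*(e*i - f*h) - b*(d*i - f*g) + c*(d*h - e*g), where the 3×3 is [[a, b, c], [d, e, f], [g, h, i]].
Minor M_00 = (10)*(-7) - (-10)*(15) = -70 + 150 = 80.
Minor M_01 = (-15)*(-7) - (-10)*(2) = 105 + 20 = 125.
Minor M_02 = (-15)*(15) - (10)*(2) = -225 - 20 = -245.
det(B) = (5)*(80) - (14)*(125) + (-11)*(-245) = 400 - 1750 + 2695 = 1345.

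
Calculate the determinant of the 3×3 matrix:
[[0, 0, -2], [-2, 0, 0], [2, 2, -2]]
8

Expansion along first row:
det = 0·det([[0,0],[2,-2]]) - 0·det([[-2,0],[2,-2]]) + -2·det([[-2,0],[2,2]])
    = 0·(0·-2 - 0·2) - 0·(-2·-2 - 0·2) + -2·(-2·2 - 0·2)
    = 0·0 - 0·4 + -2·-4
    = 0 + 0 + 8 = 8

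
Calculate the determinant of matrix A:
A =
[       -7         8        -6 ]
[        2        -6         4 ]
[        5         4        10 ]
det(A) = 304

Expand along row 0 (cofactor expansion): det(A) = a*(e*i - f*h) - b*(d*i - f*g) + c*(d*h - e*g), where the 3×3 is [[a, b, c], [d, e, f], [g, h, i]].
Minor M_00 = (-6)*(10) - (4)*(4) = -60 - 16 = -76.
Minor M_01 = (2)*(10) - (4)*(5) = 20 - 20 = 0.
Minor M_02 = (2)*(4) - (-6)*(5) = 8 + 30 = 38.
det(A) = (-7)*(-76) - (8)*(0) + (-6)*(38) = 532 + 0 - 228 = 304.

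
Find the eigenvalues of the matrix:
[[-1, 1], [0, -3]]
λ = -3 and λ = -1

Characteristic equation: det(A - λI) = 0
λ² - (trace)λ + (det) = 0
λ² - (-4)λ + (3) = 0
λ² + 4λ + 3 = 0
Solving: λ = -3, -1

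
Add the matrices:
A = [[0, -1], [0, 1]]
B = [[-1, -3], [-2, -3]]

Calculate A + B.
[[-1, -4], [-2, -2]]

Add corresponding elements:
(0)+(-1)=-1
(-1)+(-3)=-4
(0)+(-2)=-2
(1)+(-3)=-2
A + B = [[-1, -4], [-2, -2]]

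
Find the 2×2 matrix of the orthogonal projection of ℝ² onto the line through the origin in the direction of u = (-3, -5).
[[9/34, 15/34], [15/34, 25/34]]

The orthogonal projection onto the line spanned by a nonzero vector u = (a, b) has matrix P = (u uᵀ) / (uᵀ u) = (1/(a² + b²)) · [[a², ab], [ab, b²]].
Here u = (-3, -5), so a² + b² = 9 + 25 = 34.
P = (1/34) · [[9, 15], [15, 25]] = [[9/34, 15/34], [15/34, 25/34]].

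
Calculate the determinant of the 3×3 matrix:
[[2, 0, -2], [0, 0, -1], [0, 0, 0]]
0

Expansion along first row:
det = 2·det([[0,-1],[0,0]]) - 0·det([[0,-1],[0,0]]) + -2·det([[0,0],[0,0]])
    = 2·(0·0 - -1·0) - 0·(0·0 - -1·0) + -2·(0·0 - 0·0)
    = 2·0 - 0·0 + -2·0
    = 0 + 0 + 0 = 0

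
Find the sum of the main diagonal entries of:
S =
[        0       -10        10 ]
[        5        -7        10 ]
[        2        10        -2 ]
tr(S) = 0 - 7 - 2 = -9

The trace of a square matrix is the sum of its diagonal entries.
Diagonal entries of S: S[0][0] = 0, S[1][1] = -7, S[2][2] = -2.
tr(S) = 0 - 7 - 2 = -9.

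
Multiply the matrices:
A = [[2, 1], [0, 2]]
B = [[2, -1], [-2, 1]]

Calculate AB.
[[2, -1], [-4, 2]]

Each entry (i,j) of AB = sum over k of A[i][k]*B[k][j].
(AB)[0][0] = (2)*(2) + (1)*(-2) = 2
(AB)[0][1] = (2)*(-1) + (1)*(1) = -1
(AB)[1][0] = (0)*(2) + (2)*(-2) = -4
(AB)[1][1] = (0)*(-1) + (2)*(1) = 2
AB = [[2, -1], [-4, 2]]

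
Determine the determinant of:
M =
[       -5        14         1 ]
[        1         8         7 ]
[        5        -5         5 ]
det(M) = 0

Expand along row 0 (cofactor expansion): det(M) = a*(e*i - f*h) - b*(d*i - f*g) + c*(d*h - e*g), where the 3×3 is [[a, b, c], [d, e, f], [g, h, i]].
Minor M_00 = (8)*(5) - (7)*(-5) = 40 + 35 = 75.
Minor M_01 = (1)*(5) - (7)*(5) = 5 - 35 = -30.
Minor M_02 = (1)*(-5) - (8)*(5) = -5 - 40 = -45.
det(M) = (-5)*(75) - (14)*(-30) + (1)*(-45) = -375 + 420 - 45 = 0.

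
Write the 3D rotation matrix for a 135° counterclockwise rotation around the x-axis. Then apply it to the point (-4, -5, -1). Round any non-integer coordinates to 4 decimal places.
R = [[1, 0, 0], [0, -√2/2, -√2/2], [0, √2/2, -√2/2]]; R·(-4, -5, -1) = (-4.0000, 4.2426, -2.8284)

Rotation matrix for 135° around x-axis:
cos(135°) = -√2/2, sin(135°) = √2/2
R = [[1, 0, 0], [0, -√2/2, -√2/2], [0, √2/2, -√2/2]]
Apply to (-4, -5, -1): R·[-4, -5, -1]ᵀ = (-4.0000, 4.2426, -2.8284)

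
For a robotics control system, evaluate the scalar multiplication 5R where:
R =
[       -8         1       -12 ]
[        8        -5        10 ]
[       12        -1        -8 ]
5R =
[      -40         5       -60 ]
[       40       -25        50 ]
[       60        -5       -40 ]

Scalar multiplication is elementwise: (5R)[i][j] = 5 * R[i][j].
  (5R)[0][0] = 5 * (-8) = -40
  (5R)[0][1] = 5 * (1) = 5
  (5R)[0][2] = 5 * (-12) = -60
  (5R)[1][0] = 5 * (8) = 40
  (5R)[1][1] = 5 * (-5) = -25
  (5R)[1][2] = 5 * (10) = 50
  (5R)[2][0] = 5 * (12) = 60
  (5R)[2][1] = 5 * (-1) = -5
  (5R)[2][2] = 5 * (-8) = -40
5R =
[      -40         5       -60 ]
[       40       -25        50 ]
[       60        -5       -40 ]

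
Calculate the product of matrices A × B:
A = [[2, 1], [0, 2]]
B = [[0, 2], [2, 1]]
[[2, 5], [4, 2]]

Matrix multiplication:
C[0][0] = 2×0 + 1×2 = 2
C[0][1] = 2×2 + 1×1 = 5
C[1][0] = 0×0 + 2×2 = 4
C[1][1] = 0×2 + 2×1 = 2
Result: [[2, 5], [4, 2]]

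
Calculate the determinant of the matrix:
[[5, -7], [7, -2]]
39

For a 2×2 matrix [[a, b], [c, d]], det = ad - bc
det = (5)(-2) - (-7)(7) = -10 - -49 = 39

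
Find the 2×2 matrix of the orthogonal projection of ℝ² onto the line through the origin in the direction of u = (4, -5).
[[16/41, -20/41], [-20/41, 25/41]]

The orthogonal projection onto the line spanned by a nonzero vector u = (a, b) has matrix P = (u uᵀ) / (uᵀ u) = (1/(a² + b²)) · [[a², ab], [ab, b²]].
Here u = (4, -5), so a² + b² = 16 + 25 = 41.
P = (1/41) · [[16, -20], [-20, 25]] = [[16/41, -20/41], [-20/41, 25/41]].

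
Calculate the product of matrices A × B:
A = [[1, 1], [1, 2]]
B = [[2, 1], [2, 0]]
[[4, 1], [6, 1]]

Matrix multiplication:
C[0][0] = 1×2 + 1×2 = 4
C[0][1] = 1×1 + 1×0 = 1
C[1][0] = 1×2 + 2×2 = 6
C[1][1] = 1×1 + 2×0 = 1
Result: [[4, 1], [6, 1]]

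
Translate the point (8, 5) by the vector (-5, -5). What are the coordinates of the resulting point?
(3, 0)

Translation by (-5, -5):
x' = 8 + -5 = 3
y' = 5 + -5 = 0
Homogeneous matrix: [[1, 0, -5], [0, 1, -5], [0, 0, 1]]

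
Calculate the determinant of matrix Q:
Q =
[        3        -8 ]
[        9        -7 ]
det(Q) = 51

For a 2×2 matrix [[a, b], [c, d]], det = a*d - b*c.
det(Q) = (3)*(-7) - (-8)*(9) = -21 + 72 = 51.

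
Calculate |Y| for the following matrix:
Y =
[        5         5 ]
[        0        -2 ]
det(Y) = -10

For a 2×2 matrix [[a, b], [c, d]], det = a*d - b*c.
det(Y) = (5)*(-2) - (5)*(0) = -10 - 0 = -10.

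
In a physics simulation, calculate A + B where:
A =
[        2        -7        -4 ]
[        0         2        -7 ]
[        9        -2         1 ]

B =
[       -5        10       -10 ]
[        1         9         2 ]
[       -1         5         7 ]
A + B =
[       -3         3       -14 ]
[        1        11        -5 ]
[        8         3         8 ]

Matrix addition is elementwise: (A+B)[i][j] = A[i][j] + B[i][j].
  (A+B)[0][0] = (2) + (-5) = -3
  (A+B)[0][1] = (-7) + (10) = 3
  (A+B)[0][2] = (-4) + (-10) = -14
  (A+B)[1][0] = (0) + (1) = 1
  (A+B)[1][1] = (2) + (9) = 11
  (A+B)[1][2] = (-7) + (2) = -5
  (A+B)[2][0] = (9) + (-1) = 8
  (A+B)[2][1] = (-2) + (5) = 3
  (A+B)[2][2] = (1) + (7) = 8
A + B =
[       -3         3       -14 ]
[        1        11        -5 ]
[        8         3         8 ]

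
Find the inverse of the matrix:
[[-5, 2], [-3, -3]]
[[-1/7, -2/21], [1/7, -5/21]]

For [[a,b],[c,d]], inverse = (1/det)·[[d,-b],[-c,a]]
det = -5·-3 - 2·-3 = 21
Inverse = (1/21)·[[-3, -2], [3, -5]]
        = [[-1/7, -2/21], [1/7, -5/21]]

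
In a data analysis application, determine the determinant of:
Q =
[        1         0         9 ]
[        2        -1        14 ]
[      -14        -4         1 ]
det(Q) = -143

Expand along row 0 (cofactor expansion): det(Q) = a*(e*i - f*h) - b*(d*i - f*g) + c*(d*h - e*g), where the 3×3 is [[a, b, c], [d, e, f], [g, h, i]].
Minor M_00 = (-1)*(1) - (14)*(-4) = -1 + 56 = 55.
Minor M_01 = (2)*(1) - (14)*(-14) = 2 + 196 = 198.
Minor M_02 = (2)*(-4) - (-1)*(-14) = -8 - 14 = -22.
det(Q) = (1)*(55) - (0)*(198) + (9)*(-22) = 55 + 0 - 198 = -143.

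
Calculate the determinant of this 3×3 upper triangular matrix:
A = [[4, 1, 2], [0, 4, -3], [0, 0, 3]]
48

The determinant of a triangular matrix is the product of its diagonal entries (the off-diagonal entries above the diagonal do not affect it).
det(A) = (4) * (4) * (3) = 48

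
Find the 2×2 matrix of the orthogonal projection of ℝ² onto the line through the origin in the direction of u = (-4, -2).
[[4/5, 2/5], [2/5, 1/5]]

The orthogonal projection onto the line spanned by a nonzero vector u = (a, b) has matrix P = (u uᵀ) / (uᵀ u) = (1/(a² + b²)) · [[a², ab], [ab, b²]].
Here u = (-4, -2), so a² + b² = 16 + 4 = 20.
P = (1/20) · [[16, 8], [8, 4]] = [[4/5, 2/5], [2/5, 1/5]].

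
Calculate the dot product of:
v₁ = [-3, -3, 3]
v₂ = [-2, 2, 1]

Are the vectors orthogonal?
3, No

The dot product is the sum of products of corresponding components.
v₁·v₂ = (-3)*(-2) + (-3)*(2) + (3)*(1) = 6 - 6 + 3 = 3.
Two vectors are orthogonal iff their dot product is 0; here the dot product is 3, so the vectors are not orthogonal.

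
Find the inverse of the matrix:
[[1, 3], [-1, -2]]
[[-2, -3], [1, 1]]

For [[a,b],[c,d]], inverse = (1/det)·[[d,-b],[-c,a]]
det = 1·-2 - 3·-1 = 1
Inverse = (1/1)·[[-2, -3], [1, 1]]
        = [[-2, -3], [1, 1]]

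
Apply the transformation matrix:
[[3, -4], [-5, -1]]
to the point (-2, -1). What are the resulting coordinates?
(-2, 11)

Matrix multiplication:
[[3, -4], [-5, -1]] × [-2, -1]ᵀ
= [3×-2 + -4×-1, -5×-2 + -1×-1]ᵀ
= [-2.0000, 11.0000]ᵀ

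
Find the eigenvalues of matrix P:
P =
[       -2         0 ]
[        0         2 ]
λ = -2, 2

Solve det(P - λI) = 0. For a 2×2 matrix the characteristic equation is λ² - (trace)λ + det = 0.
trace(P) = a + d = -2 + 2 = 0.
det(P) = a*d - b*c = (-2)*(2) - (0)*(0) = -4 - 0 = -4.
Characteristic equation: λ² - (0)λ + (-4) = 0.
Discriminant = (0)² - 4*(-4) = 0 + 16 = 16.
λ = (0 ± √16) / 2 = (0 ± 4) / 2 = -2, 2.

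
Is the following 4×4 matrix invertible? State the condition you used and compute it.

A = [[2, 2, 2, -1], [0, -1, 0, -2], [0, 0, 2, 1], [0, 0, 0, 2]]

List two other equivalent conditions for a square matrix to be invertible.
Yes, invertible; det(A) = -8 ≠ 0. Equivalent conditions: rank(A) = 4; Ax = 0 has only the trivial solution; 0 is not an eigenvalue; the columns of A are linearly independent.

To check invertibility, compute det(A).
The given matrix is triangular, so det(A) equals the product of its diagonal entries = -8 ≠ 0.
Since det(A) ≠ 0, A is invertible.
Equivalent conditions for a square matrix A to be invertible:
- rank(A) = 4 (full rank).
- The homogeneous system Ax = 0 has only the trivial solution x = 0.
- 0 is not an eigenvalue of A.
- The columns (equivalently rows) of A are linearly independent.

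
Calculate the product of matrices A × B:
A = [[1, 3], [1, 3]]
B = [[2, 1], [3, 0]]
[[11, 1], [11, 1]]

Matrix multiplication:
C[0][0] = 1×2 + 3×3 = 11
C[0][1] = 1×1 + 3×0 = 1
C[1][0] = 1×2 + 3×3 = 11
C[1][1] = 1×1 + 3×0 = 1
Result: [[11, 1], [11, 1]]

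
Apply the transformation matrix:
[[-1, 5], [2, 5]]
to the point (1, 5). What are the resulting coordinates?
(24, 27)

Matrix multiplication:
[[-1, 5], [2, 5]] × [1, 5]ᵀ
= [-1×1 + 5×5, 2×1 + 5×5]ᵀ
= [24.0000, 27.0000]ᵀ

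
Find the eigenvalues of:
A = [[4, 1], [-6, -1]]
λ = 1, 2

Solve det(A - λI) = 0. For a 2×2 matrix this is λ² - (trace)λ + det = 0.
trace(A) = 4 - 1 = 3.
det(A) = (4)*(-1) - (1)*(-6) = -4 + 6 = 2.
Characteristic equation: λ² - (3)λ + (2) = 0.
Discriminant: (3)² - 4*(2) = 9 - 8 = 1.
Roots: λ = (3 ± √1) / 2 = 1, 2.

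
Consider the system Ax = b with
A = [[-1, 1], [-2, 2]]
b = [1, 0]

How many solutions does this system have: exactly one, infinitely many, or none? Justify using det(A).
No solution

det(A) = (-1)*(2) - (1)*(-2) = 0, so A is singular.
The column space of A is span(column 1) = span([-1, -2]).
b = [1, 0] is not a scalar multiple of column 1, so b ∉ column space and the system is inconsistent — no solution.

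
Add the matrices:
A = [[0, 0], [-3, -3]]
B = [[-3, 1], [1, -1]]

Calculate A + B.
[[-3, 1], [-2, -4]]

Add corresponding elements:
(0)+(-3)=-3
(0)+(1)=1
(-3)+(1)=-2
(-3)+(-1)=-4
A + B = [[-3, 1], [-2, -4]]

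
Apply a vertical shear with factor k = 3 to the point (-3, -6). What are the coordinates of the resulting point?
(-3, -15)

Shear matrix for vertical shear with factor k = 3:
[[1, 0], [3, 1]]
Result: (-3, -6) → (-3, -15)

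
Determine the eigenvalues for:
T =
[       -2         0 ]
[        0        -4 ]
λ = -4, -2

Solve det(T - λI) = 0. For a 2×2 matrix the characteristic equation is λ² - (trace)λ + det = 0.
trace(T) = a + d = -2 - 4 = -6.
det(T) = a*d - b*c = (-2)*(-4) - (0)*(0) = 8 - 0 = 8.
Characteristic equation: λ² - (-6)λ + (8) = 0.
Discriminant = (-6)² - 4*(8) = 36 - 32 = 4.
λ = (-6 ± √4) / 2 = (-6 ± 2) / 2 = -4, -2.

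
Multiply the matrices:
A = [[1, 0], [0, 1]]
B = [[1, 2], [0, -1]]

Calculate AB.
[[1, 2], [0, -1]]

Each entry (i,j) of AB = sum over k of A[i][k]*B[k][j].
(AB)[0][0] = (1)*(1) + (0)*(0) = 1
(AB)[0][1] = (1)*(2) + (0)*(-1) = 2
(AB)[1][0] = (0)*(1) + (1)*(0) = 0
(AB)[1][1] = (0)*(2) + (1)*(-1) = -1
AB = [[1, 2], [0, -1]]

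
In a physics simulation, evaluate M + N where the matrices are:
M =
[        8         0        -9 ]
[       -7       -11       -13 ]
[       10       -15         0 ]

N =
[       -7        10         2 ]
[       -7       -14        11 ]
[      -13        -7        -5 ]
M + N =
[        1        10        -7 ]
[      -14       -25        -2 ]
[       -3       -22        -5 ]

Matrix addition is elementwise: (M+N)[i][j] = M[i][j] + N[i][j].
  (M+N)[0][0] = (8) + (-7) = 1
  (M+N)[0][1] = (0) + (10) = 10
  (M+N)[0][2] = (-9) + (2) = -7
  (M+N)[1][0] = (-7) + (-7) = -14
  (M+N)[1][1] = (-11) + (-14) = -25
  (M+N)[1][2] = (-13) + (11) = -2
  (M+N)[2][0] = (10) + (-13) = -3
  (M+N)[2][1] = (-15) + (-7) = -22
  (M+N)[2][2] = (0) + (-5) = -5
M + N =
[        1        10        -7 ]
[      -14       -25        -2 ]
[       -3       -22        -5 ]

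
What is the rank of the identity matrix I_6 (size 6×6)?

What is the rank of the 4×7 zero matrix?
rank(I_6) = 6, rank(0) = 0

The identity I_6 has 6 columns that are the standard basis vectors e_1, …, e_6. These are linearly independent, so all 6 columns are pivots and rank(I_6) = 6.
The 4×7 zero matrix has every entry zero, so every row is the zero row and there are no pivots; rank(0) = 0.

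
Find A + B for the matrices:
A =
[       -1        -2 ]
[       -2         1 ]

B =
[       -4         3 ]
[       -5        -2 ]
A + B =
[       -5         1 ]
[       -7        -1 ]

Matrix addition is elementwise: (A+B)[i][j] = A[i][j] + B[i][j].
  (A+B)[0][0] = (-1) + (-4) = -5
  (A+B)[0][1] = (-2) + (3) = 1
  (A+B)[1][0] = (-2) + (-5) = -7
  (A+B)[1][1] = (1) + (-2) = -1
A + B =
[       -5         1 ]
[       -7        -1 ]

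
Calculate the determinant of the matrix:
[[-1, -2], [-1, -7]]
5

For a 2×2 matrix [[a, b], [c, d]], det = ad - bc
det = (-1)(-7) - (-2)(-1) = 7 - 2 = 5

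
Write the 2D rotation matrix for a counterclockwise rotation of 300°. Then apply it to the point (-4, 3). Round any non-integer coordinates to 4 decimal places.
R = [[1/2, √3/2], [-√3/2, 1/2]]; R·(-4, 3) = (0.5981, 4.9641)

Rotation matrix formula: R(θ) = [[cos θ, -sin θ], [sin θ, cos θ]]
For θ = 300°:
cos(300°) = 1/2
sin(300°) = -√3/2
R = [[1/2, √3/2], [-√3/2, 1/2]]
Apply to (-4, 3): [1/2·-4 + (√3/2)·3, -√3/2·-4 + 1/2·3] = (0.5981, 4.9641)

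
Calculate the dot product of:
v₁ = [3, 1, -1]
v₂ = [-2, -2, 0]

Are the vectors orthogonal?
-8, No

The dot product is the sum of products of corresponding components.
v₁·v₂ = (3)*(-2) + (1)*(-2) + (-1)*(0) = -6 - 2 + 0 = -8.
Two vectors are orthogonal iff their dot product is 0; here the dot product is -8, so the vectors are not orthogonal.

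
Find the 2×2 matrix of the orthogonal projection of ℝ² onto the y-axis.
[[0, 0], [0, 1]]

The orthogonal projection onto the line spanned by a nonzero vector u = (a, b) has matrix P = (u uᵀ) / (uᵀ u) = (1/(a² + b²)) · [[a², ab], [ab, b²]].
Here u = (0, 1), so a² + b² = 0 + 1 = 1.
P = (1/1) · [[0, 0], [0, 1]] = [[0, 0], [0, 1]].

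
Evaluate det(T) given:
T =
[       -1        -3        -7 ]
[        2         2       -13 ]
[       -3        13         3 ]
det(T) = -498

Expand along row 0 (cofactor expansion): det(T) = a*(e*i - f*h) - b*(d*i - f*g) + c*(d*h - e*g), where the 3×3 is [[a, b, c], [d, e, f], [g, h, i]].
Minor M_00 = (2)*(3) - (-13)*(13) = 6 + 169 = 175.
Minor M_01 = (2)*(3) - (-13)*(-3) = 6 - 39 = -33.
Minor M_02 = (2)*(13) - (2)*(-3) = 26 + 6 = 32.
det(T) = (-1)*(175) - (-3)*(-33) + (-7)*(32) = -175 - 99 - 224 = -498.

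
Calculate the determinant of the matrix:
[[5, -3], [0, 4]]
20

For a 2×2 matrix [[a, b], [c, d]], det = ad - bc
det = (5)(4) - (-3)(0) = 20 - 0 = 20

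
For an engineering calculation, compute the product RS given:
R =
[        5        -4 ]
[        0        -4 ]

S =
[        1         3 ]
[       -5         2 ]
RS =
[       25         7 ]
[       20        -8 ]

Matrix multiplication: (RS)[i][j] = sum over k of R[i][k] * S[k][j].
  (RS)[0][0] = (5)*(1) + (-4)*(-5) = 25
  (RS)[0][1] = (5)*(3) + (-4)*(2) = 7
  (RS)[1][0] = (0)*(1) + (-4)*(-5) = 20
  (RS)[1][1] = (0)*(3) + (-4)*(2) = -8
RS =
[       25         7 ]
[       20        -8 ]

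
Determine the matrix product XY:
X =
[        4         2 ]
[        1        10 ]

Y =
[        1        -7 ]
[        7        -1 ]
XY =
[       18       -30 ]
[       71       -17 ]

Matrix multiplication: (XY)[i][j] = sum over k of X[i][k] * Y[k][j].
  (XY)[0][0] = (4)*(1) + (2)*(7) = 18
  (XY)[0][1] = (4)*(-7) + (2)*(-1) = -30
  (XY)[1][0] = (1)*(1) + (10)*(7) = 71
  (XY)[1][1] = (1)*(-7) + (10)*(-1) = -17
XY =
[       18       -30 ]
[       71       -17 ]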